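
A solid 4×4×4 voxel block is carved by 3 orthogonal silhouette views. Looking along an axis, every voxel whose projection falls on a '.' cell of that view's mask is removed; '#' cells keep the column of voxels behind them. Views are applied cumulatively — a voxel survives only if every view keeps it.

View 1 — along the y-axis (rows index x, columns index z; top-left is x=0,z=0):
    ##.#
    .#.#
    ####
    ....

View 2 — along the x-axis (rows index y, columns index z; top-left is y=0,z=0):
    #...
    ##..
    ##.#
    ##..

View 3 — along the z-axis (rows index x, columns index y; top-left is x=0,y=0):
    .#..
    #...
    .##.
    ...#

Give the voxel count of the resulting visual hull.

7 voxels

initial block: 4^3 = 64
step 1: project along y, AND mask (9/16) → |grid| = 36
step 2: project along x, AND mask (8/16) → |grid| = 20
step 3: project along z, AND mask (5/16) → |grid| = 7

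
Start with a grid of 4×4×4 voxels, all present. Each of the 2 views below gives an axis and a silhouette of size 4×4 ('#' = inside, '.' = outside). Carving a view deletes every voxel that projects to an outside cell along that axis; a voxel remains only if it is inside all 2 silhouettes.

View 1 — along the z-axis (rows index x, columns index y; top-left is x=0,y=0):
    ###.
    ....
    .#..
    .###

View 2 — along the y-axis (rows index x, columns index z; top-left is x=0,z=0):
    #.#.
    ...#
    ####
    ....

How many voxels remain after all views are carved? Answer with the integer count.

10 voxels

initial block: 4^3 = 64
  1. axis=2 (XY plane), |mask|=7  ⇒  voxels=28
  2. axis=1 (XZ plane), |mask|=7  ⇒  voxels=10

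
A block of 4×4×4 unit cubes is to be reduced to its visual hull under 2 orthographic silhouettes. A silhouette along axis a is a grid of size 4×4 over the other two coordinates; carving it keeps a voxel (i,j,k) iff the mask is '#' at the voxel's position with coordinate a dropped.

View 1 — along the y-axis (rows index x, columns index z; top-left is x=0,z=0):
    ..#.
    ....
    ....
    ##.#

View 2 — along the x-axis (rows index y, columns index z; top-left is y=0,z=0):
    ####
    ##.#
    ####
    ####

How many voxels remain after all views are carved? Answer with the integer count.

initial block: 4^3 = 64
[1] y-view keeps 4 columns → grid now 16
[2] x-view keeps 15 columns → grid now 15

remaining voxels: 15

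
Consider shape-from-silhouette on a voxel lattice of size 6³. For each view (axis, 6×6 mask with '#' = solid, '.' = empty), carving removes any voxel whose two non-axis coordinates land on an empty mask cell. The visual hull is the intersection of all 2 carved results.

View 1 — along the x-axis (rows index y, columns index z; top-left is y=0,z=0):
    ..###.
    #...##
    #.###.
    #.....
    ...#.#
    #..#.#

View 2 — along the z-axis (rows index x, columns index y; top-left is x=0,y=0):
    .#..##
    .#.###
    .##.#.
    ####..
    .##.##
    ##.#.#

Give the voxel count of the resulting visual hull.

voxel count = 59

full grid |V| = 216
  1. axis=0 (YZ plane), |mask|=16  ⇒  voxels=96
  2. axis=2 (XY plane), |mask|=22  ⇒  voxels=59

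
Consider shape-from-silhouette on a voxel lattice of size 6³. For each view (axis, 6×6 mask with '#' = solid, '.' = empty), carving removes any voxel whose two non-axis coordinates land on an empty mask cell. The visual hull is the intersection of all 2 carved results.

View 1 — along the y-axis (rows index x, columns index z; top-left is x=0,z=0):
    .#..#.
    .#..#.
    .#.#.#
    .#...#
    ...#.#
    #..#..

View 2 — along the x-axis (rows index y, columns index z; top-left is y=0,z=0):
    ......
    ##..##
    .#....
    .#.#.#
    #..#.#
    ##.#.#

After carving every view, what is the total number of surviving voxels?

remaining voxels: 42

before carving: 216 voxels (6×6×6)
carve view 1 (along y, XZ-mask fill 13/36): 78 voxels remain
carve view 2 (along x, YZ-mask fill 15/36): 42 voxels remain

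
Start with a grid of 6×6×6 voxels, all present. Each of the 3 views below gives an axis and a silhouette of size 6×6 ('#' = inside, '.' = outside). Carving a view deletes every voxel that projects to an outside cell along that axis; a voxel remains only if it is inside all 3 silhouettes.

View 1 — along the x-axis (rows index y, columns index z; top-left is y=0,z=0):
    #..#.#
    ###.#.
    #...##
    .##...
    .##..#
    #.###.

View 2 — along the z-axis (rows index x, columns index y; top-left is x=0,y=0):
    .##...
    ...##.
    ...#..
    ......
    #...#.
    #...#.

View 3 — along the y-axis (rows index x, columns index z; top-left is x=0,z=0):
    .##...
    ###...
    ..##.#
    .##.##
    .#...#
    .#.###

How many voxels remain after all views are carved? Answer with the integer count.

voxel count = 14

before carving: 216 voxels (6×6×6)
[1] x-view keeps 19 columns → grid now 114
[2] z-view keeps 9 columns → grid now 26
[3] y-view keeps 18 columns → grid now 14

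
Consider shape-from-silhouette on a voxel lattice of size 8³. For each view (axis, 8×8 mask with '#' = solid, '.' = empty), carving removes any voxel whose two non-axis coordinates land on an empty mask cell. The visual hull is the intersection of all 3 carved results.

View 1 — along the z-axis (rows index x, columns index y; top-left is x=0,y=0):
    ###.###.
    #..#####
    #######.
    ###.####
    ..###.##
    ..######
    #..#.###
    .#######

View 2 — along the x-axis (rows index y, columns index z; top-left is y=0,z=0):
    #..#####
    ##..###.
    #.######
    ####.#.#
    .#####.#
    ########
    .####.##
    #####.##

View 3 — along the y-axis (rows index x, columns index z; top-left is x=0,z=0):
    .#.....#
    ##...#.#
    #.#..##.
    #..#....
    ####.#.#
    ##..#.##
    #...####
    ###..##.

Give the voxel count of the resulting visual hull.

initial block: 8^3 = 512
  1. axis=2 (XY plane), |mask|=49  ⇒  voxels=392
  2. axis=0 (YZ plane), |mask|=51  ⇒  voxels=316
  3. axis=1 (XZ plane), |mask|=33  ⇒  voxels=156

|visual hull| = 156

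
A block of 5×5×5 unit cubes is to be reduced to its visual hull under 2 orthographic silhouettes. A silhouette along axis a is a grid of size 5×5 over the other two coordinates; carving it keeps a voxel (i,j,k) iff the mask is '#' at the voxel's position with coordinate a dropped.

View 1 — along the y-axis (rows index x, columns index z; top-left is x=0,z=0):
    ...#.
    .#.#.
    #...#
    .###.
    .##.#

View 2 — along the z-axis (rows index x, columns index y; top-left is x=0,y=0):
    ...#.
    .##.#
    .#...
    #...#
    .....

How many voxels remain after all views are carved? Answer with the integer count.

remaining voxels: 15

initial block: 5^3 = 125
[1] y-view keeps 11 columns → grid now 55
[2] z-view keeps 7 columns → grid now 15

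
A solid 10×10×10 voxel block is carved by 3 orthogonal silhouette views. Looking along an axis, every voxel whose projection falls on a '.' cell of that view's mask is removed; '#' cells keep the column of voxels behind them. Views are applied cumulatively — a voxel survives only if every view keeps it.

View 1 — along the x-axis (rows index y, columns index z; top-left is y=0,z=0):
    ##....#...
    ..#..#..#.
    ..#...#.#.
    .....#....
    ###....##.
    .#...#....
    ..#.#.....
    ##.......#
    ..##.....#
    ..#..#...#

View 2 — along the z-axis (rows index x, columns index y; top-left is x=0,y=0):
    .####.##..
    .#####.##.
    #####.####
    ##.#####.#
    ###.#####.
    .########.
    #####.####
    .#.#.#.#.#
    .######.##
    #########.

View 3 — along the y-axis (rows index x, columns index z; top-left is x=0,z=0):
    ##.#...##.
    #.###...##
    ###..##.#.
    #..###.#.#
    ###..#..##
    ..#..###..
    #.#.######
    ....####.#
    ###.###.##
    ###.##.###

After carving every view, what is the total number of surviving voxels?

150 voxels

before carving: 1000 voxels (10×10×10)
  1. axis=0 (YZ plane), |mask|=28  ⇒  voxels=280
  2. axis=2 (XY plane), |mask|=77  ⇒  voxels=216
  3. axis=1 (XZ plane), |mask|=62  ⇒  voxels=150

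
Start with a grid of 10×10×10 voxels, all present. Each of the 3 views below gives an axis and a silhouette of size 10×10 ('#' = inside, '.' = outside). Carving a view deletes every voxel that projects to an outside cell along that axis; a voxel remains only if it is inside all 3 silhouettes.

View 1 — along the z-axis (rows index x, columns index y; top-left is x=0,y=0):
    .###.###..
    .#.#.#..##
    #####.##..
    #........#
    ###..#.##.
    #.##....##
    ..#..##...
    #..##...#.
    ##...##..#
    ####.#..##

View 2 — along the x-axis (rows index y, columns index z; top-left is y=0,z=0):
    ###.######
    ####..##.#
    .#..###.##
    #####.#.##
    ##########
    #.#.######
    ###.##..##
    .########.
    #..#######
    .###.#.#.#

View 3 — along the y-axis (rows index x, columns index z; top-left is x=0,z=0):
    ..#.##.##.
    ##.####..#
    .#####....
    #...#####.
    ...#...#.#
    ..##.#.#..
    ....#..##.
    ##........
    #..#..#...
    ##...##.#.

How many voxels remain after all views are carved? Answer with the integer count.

159 voxels

full grid |V| = 1000
  1. axis=2 (XY plane), |mask|=50  ⇒  voxels=500
  2. axis=0 (YZ plane), |mask|=77  ⇒  voxels=379
  3. axis=1 (XZ plane), |mask|=43  ⇒  voxels=159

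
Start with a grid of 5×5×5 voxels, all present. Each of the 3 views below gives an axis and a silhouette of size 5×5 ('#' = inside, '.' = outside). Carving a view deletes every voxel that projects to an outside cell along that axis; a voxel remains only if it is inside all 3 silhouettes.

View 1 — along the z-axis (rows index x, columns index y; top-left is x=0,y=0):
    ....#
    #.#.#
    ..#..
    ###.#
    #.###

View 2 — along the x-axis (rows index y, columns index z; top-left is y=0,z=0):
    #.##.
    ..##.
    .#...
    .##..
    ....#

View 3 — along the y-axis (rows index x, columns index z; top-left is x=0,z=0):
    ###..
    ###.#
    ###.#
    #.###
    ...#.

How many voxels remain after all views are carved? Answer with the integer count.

remaining voxels: 12

full grid |V| = 125
carve view 1 (along z, XY-mask fill 13/25): 65 voxels remain
carve view 2 (along x, YZ-mask fill 9/25): 21 voxels remain
carve view 3 (along y, XZ-mask fill 16/25): 12 voxels remain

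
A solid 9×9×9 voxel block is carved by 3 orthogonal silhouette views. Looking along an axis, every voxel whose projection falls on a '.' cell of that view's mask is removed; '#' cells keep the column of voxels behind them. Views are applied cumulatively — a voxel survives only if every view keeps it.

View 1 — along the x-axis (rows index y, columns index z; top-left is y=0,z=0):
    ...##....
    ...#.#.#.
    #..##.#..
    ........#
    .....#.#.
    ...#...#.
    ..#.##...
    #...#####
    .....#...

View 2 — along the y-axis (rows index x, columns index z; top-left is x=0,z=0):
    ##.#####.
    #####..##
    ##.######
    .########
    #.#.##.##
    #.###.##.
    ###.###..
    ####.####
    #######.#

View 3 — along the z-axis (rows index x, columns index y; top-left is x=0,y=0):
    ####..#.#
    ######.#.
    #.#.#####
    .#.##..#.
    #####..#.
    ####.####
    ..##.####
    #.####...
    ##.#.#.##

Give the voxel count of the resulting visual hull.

full grid |V| = 729
carve view 1 (along x, YZ-mask fill 24/81): 216 voxels remain
carve view 2 (along y, XZ-mask fill 64/81): 172 voxels remain
carve view 3 (along z, XY-mask fill 55/81): 118 voxels remain

118 voxels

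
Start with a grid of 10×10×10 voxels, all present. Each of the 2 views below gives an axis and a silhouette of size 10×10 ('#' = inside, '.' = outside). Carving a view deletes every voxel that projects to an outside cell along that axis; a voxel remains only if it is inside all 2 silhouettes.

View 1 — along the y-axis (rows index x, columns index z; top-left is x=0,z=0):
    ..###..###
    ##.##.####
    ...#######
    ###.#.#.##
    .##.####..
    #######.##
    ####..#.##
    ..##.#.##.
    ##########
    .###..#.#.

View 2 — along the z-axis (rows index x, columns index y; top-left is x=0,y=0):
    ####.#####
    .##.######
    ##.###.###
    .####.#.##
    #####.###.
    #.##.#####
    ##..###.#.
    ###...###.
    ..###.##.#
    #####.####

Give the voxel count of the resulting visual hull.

voxel count = 520

start: 10×10×10 = 1000 voxels
  1. axis=1 (XZ plane), |mask|=70  ⇒  voxels=700
  2. axis=2 (XY plane), |mask|=75  ⇒  voxels=520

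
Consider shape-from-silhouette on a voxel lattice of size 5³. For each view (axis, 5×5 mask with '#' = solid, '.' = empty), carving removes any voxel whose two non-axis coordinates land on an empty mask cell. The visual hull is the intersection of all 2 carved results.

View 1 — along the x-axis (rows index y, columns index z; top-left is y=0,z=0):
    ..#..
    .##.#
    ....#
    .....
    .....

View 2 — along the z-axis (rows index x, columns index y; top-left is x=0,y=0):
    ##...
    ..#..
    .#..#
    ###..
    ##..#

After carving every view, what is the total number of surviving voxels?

before carving: 125 voxels (5×5×5)
V1 x: intersect with YZ mask (5 set) -- 25 left
V2 z: intersect with XY mask (11 set) -- 17 left

|visual hull| = 17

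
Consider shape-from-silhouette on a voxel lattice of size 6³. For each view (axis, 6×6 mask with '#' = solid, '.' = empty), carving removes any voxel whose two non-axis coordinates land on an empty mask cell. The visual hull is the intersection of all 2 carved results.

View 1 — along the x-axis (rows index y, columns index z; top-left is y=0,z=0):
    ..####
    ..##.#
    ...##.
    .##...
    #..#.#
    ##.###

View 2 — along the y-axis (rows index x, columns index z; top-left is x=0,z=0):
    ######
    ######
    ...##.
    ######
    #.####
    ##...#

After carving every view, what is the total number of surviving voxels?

start: 6×6×6 = 216 voxels
carve view 1 (along x, YZ-mask fill 19/36): 114 voxels remain
carve view 2 (along y, XZ-mask fill 28/36): 90 voxels remain

|visual hull| = 90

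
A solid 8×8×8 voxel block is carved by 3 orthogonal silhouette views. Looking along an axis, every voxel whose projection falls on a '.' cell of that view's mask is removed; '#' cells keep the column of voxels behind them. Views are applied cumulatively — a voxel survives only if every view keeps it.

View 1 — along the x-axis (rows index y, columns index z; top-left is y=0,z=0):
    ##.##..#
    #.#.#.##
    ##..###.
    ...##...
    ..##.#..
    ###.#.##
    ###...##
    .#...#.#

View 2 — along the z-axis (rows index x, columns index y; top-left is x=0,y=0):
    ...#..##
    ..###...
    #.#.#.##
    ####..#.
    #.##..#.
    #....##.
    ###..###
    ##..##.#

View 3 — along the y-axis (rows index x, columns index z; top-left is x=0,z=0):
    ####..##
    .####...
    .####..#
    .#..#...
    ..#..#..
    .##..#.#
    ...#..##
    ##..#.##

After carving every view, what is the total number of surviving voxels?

full grid |V| = 512
V1 x: intersect with YZ mask (34 set) -- 272 left
V2 z: intersect with XY mask (34 set) -- 147 left
V3 y: intersect with XZ mask (31 set) -- 69 left

69 voxels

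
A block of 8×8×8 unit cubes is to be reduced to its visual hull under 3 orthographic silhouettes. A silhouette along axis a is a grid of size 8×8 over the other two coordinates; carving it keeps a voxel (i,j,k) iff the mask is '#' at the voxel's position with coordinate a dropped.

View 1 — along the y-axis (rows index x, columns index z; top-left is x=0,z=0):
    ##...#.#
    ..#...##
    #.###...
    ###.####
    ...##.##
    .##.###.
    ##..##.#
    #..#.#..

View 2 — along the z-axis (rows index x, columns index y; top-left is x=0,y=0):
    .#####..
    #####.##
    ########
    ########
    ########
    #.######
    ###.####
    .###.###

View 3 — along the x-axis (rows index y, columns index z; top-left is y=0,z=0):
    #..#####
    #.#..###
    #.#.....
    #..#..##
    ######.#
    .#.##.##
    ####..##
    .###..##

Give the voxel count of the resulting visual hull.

voxel count = 152

before carving: 512 voxels (8×8×8)
after view 1 [y-axis, 35 of 64 cells solid] → remaining = 280
after view 2 [z-axis, 56 of 64 cells solid] → remaining = 249
after view 3 [x-axis, 40 of 64 cells solid] → remaining = 152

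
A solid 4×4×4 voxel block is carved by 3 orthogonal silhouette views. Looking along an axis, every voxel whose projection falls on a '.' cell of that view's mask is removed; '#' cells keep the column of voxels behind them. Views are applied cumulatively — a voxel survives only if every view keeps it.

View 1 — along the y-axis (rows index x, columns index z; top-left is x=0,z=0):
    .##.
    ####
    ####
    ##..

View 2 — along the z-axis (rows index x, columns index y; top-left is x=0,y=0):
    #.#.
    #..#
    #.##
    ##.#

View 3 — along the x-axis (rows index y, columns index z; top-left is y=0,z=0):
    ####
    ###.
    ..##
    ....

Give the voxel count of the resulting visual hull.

remaining voxels: 17

start: 4×4×4 = 64 voxels
[1] y-view keeps 12 columns → grid now 48
[2] z-view keeps 10 columns → grid now 30
[3] x-view keeps 9 columns → grid now 17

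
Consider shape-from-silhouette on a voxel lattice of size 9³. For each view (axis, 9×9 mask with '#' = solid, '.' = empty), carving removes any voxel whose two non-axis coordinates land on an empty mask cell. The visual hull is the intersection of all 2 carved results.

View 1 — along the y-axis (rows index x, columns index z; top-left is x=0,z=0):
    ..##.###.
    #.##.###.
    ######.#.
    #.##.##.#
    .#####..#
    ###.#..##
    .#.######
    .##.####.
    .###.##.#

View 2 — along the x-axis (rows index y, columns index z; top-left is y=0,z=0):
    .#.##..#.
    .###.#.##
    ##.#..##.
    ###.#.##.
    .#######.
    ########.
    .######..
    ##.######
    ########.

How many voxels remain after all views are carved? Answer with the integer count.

initial block: 9^3 = 729
V1 y: intersect with XZ mask (55 set) -- 495 left
V2 x: intersect with YZ mask (58 set) -- 361 left

|visual hull| = 361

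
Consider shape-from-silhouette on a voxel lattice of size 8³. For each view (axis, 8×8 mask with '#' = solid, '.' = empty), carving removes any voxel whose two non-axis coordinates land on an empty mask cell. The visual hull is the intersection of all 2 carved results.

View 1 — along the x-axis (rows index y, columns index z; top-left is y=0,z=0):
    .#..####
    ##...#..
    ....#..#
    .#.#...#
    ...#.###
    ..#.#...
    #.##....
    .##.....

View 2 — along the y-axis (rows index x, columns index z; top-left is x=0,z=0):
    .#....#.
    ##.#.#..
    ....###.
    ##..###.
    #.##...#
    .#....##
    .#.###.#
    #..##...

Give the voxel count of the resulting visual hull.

voxel count = 87

start: 8×8×8 = 512 voxels
  1. axis=0 (YZ plane), |mask|=24  ⇒  voxels=192
  2. axis=1 (XZ plane), |mask|=29  ⇒  voxels=87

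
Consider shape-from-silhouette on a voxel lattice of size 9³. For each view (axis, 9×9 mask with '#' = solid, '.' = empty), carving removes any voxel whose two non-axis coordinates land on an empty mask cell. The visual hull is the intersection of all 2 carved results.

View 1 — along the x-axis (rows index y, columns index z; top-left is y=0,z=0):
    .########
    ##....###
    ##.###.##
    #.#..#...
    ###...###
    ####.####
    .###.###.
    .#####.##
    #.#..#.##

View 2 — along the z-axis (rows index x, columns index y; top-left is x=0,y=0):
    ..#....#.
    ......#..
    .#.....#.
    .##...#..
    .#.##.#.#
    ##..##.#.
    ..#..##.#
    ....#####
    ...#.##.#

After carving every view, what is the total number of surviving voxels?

voxel count = 189

start: 9×9×9 = 729 voxels
carve view 1 (along x, YZ-mask fill 55/81): 495 voxels remain
carve view 2 (along z, XY-mask fill 31/81): 189 voxels remain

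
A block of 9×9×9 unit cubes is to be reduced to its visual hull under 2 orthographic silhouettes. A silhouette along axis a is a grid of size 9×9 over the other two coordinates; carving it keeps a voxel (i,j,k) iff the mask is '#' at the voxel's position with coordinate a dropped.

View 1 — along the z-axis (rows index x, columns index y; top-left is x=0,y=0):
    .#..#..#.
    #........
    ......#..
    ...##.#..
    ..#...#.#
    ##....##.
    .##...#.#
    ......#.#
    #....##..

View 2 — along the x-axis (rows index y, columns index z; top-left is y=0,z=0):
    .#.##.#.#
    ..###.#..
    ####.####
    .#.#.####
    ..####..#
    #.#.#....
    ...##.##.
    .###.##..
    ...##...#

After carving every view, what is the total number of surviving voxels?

start: 9×9×9 = 729 voxels
  1. axis=2 (XY plane), |mask|=24  ⇒  voxels=216
  2. axis=0 (YZ plane), |mask|=43  ⇒  voxels=109

remaining voxels: 109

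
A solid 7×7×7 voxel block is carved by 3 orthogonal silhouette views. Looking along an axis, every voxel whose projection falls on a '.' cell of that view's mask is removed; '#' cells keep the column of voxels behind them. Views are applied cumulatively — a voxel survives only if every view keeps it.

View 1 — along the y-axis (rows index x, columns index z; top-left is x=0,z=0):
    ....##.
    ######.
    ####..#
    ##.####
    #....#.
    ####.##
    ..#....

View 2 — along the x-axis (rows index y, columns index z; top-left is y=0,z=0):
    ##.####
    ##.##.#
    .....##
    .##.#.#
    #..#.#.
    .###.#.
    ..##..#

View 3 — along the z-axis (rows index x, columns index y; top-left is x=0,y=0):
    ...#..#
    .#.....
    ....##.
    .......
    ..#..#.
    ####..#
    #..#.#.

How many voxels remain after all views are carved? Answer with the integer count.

|visual hull| = 31

full grid |V| = 343
V1 y: intersect with XZ mask (28 set) -- 196 left
V2 x: intersect with YZ mask (27 set) -- 107 left
V3 z: intersect with XY mask (15 set) -- 31 left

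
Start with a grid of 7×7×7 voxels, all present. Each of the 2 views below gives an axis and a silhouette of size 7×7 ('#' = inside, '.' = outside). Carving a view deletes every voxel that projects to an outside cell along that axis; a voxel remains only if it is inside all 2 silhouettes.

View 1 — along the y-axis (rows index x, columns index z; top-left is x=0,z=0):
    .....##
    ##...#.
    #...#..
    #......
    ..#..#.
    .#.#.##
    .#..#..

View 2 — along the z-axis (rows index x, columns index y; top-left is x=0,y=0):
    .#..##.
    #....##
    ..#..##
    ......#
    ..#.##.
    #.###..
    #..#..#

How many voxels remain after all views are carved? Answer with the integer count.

full grid |V| = 343
  1. axis=1 (XZ plane), |mask|=16  ⇒  voxels=112
  2. axis=2 (XY plane), |mask|=20  ⇒  voxels=50

50 voxels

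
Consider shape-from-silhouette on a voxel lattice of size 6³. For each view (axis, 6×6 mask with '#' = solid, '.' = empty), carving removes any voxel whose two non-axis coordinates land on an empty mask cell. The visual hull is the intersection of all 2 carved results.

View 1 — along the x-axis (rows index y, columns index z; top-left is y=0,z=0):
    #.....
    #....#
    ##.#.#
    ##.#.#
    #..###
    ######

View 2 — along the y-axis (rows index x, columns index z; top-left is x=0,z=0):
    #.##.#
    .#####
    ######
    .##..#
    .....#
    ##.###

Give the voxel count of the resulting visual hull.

start: 6×6×6 = 216 voxels
  1. axis=0 (YZ plane), |mask|=21  ⇒  voxels=126
  2. axis=1 (XZ plane), |mask|=24  ⇒  voxels=86

86 voxels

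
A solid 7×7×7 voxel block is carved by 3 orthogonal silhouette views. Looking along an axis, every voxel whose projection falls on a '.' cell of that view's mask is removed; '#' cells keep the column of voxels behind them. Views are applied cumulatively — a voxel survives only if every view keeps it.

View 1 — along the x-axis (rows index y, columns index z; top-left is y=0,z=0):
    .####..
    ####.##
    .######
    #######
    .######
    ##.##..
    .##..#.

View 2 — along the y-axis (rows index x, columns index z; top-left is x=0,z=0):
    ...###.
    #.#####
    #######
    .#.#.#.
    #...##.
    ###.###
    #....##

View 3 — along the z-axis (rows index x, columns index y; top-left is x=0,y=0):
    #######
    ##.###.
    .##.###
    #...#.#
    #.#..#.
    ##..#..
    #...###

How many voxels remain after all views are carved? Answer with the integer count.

|visual hull| = 92

start: 7×7×7 = 343 voxels
[1] x-view keeps 36 columns → grid now 252
[2] y-view keeps 31 columns → grid now 154
[3] z-view keeps 30 columns → grid now 92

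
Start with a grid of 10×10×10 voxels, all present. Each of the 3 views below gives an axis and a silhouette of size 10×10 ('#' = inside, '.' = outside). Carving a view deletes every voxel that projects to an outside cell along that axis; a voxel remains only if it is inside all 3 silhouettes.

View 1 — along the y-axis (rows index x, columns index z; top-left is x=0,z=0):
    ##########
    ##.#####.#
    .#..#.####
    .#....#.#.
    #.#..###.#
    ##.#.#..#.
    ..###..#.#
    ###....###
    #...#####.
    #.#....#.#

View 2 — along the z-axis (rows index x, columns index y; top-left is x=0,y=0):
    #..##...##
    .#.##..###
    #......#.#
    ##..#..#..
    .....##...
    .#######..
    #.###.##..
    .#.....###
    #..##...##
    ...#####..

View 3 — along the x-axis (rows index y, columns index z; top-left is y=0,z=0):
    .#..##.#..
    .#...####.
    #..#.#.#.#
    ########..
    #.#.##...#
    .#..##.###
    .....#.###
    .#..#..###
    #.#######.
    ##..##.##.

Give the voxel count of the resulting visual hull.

full grid |V| = 1000
carve view 1 (along y, XZ-mask fill 59/100): 590 voxels remain
carve view 2 (along z, XY-mask fill 47/100): 279 voxels remain
carve view 3 (along x, YZ-mask fill 56/100): 170 voxels remain

|visual hull| = 170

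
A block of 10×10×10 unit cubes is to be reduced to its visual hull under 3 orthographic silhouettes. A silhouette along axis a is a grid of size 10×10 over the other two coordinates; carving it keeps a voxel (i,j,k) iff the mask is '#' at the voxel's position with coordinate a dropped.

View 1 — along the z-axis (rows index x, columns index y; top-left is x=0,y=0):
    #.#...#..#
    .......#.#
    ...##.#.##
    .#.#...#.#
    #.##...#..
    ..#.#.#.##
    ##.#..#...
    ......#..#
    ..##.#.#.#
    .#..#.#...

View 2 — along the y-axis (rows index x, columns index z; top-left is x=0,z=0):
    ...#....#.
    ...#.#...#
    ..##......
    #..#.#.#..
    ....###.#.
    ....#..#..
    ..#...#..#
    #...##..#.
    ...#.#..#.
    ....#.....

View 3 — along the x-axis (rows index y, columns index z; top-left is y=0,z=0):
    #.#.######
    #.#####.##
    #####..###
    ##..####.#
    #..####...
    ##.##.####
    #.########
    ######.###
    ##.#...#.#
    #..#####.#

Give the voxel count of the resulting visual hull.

before carving: 1000 voxels (10×10×10)
after view 1 [z-axis, 38 of 100 cells solid] → remaining = 380
after view 2 [y-axis, 28 of 100 cells solid] → remaining = 104
after view 3 [x-axis, 74 of 100 cells solid] → remaining = 82

voxel count = 82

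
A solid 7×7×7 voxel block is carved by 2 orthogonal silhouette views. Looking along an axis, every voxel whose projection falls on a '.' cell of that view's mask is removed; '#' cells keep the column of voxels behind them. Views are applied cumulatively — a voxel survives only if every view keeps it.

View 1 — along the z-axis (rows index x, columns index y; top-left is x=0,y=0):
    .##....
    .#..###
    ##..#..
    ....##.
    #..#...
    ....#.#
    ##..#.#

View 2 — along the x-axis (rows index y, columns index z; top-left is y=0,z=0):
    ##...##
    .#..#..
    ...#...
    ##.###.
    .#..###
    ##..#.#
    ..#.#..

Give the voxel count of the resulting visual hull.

full grid |V| = 343
after view 1 [z-axis, 19 of 49 cells solid] → remaining = 133
after view 2 [x-axis, 22 of 49 cells solid] → remaining = 60

|visual hull| = 60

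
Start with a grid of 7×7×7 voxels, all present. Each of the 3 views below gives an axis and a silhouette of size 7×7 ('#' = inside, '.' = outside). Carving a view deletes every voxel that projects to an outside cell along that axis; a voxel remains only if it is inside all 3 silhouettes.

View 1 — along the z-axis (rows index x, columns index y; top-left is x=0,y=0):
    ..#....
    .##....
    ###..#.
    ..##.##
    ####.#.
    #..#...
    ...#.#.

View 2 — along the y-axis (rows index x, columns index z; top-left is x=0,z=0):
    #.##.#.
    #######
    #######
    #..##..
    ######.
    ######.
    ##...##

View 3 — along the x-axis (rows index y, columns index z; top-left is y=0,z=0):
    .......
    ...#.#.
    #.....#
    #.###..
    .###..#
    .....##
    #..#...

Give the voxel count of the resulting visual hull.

full grid |V| = 343
[1] z-view keeps 20 columns → grid now 140
[2] y-view keeps 37 columns → grid now 108
[3] x-view keeps 16 columns → grid now 32

|visual hull| = 32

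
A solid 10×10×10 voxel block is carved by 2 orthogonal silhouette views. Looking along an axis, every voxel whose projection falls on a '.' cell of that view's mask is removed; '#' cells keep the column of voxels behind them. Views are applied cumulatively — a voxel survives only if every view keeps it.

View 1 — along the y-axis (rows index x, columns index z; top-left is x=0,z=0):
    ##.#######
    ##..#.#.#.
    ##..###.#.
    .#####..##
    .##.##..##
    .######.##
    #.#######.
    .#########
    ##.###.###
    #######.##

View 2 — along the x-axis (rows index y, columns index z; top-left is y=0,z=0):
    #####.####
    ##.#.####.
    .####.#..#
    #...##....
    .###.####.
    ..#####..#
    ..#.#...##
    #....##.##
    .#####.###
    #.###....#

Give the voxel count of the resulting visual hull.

full grid |V| = 1000
[1] y-view keeps 75 columns → grid now 750
[2] x-view keeps 60 columns → grid now 457

|visual hull| = 457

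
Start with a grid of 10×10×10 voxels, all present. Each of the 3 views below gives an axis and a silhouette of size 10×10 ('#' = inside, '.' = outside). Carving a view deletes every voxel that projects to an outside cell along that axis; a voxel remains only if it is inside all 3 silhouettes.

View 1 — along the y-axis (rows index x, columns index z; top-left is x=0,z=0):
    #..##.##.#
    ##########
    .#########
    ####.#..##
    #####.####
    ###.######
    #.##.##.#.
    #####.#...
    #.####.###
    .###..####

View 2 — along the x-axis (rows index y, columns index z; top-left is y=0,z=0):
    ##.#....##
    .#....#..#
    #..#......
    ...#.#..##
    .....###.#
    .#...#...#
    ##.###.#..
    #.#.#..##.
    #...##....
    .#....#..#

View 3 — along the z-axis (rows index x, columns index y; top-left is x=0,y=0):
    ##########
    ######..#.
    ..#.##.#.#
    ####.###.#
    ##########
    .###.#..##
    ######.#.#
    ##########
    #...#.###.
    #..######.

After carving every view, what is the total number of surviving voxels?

full grid |V| = 1000
  1. axis=1 (XZ plane), |mask|=77  ⇒  voxels=770
  2. axis=0 (YZ plane), |mask|=38  ⇒  voxels=288
  3. axis=2 (XY plane), |mask|=76  ⇒  voxels=212

voxel count = 212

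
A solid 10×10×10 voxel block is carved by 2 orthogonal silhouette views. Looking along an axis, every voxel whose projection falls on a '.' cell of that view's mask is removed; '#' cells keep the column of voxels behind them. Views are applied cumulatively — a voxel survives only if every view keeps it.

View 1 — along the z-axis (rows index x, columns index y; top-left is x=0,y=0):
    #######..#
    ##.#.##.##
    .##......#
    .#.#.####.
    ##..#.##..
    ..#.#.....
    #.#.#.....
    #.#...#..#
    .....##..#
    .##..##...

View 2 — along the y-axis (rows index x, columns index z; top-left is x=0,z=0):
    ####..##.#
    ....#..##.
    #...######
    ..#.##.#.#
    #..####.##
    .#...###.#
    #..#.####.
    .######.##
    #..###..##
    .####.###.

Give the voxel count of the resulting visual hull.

start: 10×10×10 = 1000 voxels
step 1: project along z, AND mask (45/100) → |grid| = 450
step 2: project along y, AND mask (61/100) → |grid| = 269

269 voxels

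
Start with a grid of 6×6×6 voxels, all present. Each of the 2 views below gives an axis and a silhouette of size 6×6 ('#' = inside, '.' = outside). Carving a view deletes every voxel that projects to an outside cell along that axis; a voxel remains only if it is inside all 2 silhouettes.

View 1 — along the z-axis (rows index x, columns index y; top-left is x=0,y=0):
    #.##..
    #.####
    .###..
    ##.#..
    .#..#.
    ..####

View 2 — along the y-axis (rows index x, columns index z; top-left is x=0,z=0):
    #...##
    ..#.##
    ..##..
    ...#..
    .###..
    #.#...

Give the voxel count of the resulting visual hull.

start: 6×6×6 = 216 voxels
after view 1 [z-axis, 20 of 36 cells solid] → remaining = 120
after view 2 [y-axis, 14 of 36 cells solid] → remaining = 47

47 voxels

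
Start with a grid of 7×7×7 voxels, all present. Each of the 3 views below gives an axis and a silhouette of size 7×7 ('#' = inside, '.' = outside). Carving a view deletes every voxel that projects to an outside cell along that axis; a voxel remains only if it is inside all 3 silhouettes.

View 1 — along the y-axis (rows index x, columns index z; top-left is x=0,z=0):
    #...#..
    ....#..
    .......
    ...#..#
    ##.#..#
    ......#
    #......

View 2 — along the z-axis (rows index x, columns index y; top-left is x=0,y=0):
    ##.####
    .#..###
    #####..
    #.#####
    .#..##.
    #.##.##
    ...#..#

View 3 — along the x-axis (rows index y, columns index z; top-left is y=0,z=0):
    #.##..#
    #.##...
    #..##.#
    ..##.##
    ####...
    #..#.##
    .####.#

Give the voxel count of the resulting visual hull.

remaining voxels: 30

before carving: 343 voxels (7×7×7)
step 1: project along y, AND mask (11/49) → |grid| = 77
step 2: project along z, AND mask (31/49) → |grid| = 47
step 3: project along x, AND mask (28/49) → |grid| = 30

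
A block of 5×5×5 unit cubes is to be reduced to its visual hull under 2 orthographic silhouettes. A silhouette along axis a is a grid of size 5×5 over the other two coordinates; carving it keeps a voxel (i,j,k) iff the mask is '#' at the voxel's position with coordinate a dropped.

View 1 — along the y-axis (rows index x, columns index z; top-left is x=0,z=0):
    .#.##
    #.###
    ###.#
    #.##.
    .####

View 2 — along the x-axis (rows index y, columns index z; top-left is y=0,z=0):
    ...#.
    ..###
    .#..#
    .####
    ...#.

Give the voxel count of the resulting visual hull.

full grid |V| = 125
after view 1 [y-axis, 18 of 25 cells solid] → remaining = 90
after view 2 [x-axis, 11 of 25 cells solid] → remaining = 42

42 voxels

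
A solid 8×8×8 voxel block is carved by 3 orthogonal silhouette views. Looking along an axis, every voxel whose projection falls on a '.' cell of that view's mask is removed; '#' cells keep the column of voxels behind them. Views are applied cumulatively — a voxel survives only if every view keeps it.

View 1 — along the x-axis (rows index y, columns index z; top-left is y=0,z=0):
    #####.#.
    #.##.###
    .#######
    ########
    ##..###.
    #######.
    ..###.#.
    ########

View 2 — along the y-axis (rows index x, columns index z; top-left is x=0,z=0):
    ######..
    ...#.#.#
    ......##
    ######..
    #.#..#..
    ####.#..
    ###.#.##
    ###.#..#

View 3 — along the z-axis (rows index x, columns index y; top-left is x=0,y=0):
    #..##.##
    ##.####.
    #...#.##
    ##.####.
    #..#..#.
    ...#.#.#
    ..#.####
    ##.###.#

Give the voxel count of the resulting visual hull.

136 voxels

before carving: 512 voxels (8×8×8)
V1 x: intersect with YZ mask (51 set) -- 408 left
V2 y: intersect with XZ mask (36 set) -- 226 left
V3 z: intersect with XY mask (38 set) -- 136 left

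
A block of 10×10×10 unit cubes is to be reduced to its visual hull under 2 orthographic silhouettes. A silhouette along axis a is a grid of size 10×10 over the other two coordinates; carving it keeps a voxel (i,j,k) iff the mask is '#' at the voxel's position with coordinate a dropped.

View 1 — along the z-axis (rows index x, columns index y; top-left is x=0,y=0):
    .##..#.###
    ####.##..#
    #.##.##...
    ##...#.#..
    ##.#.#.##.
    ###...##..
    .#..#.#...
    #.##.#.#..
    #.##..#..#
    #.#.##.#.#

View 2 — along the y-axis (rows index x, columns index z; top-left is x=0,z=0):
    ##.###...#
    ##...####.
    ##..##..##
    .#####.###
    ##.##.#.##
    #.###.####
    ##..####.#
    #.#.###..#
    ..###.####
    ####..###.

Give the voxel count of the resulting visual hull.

remaining voxels: 350

before carving: 1000 voxels (10×10×10)
  1. axis=2 (XY plane), |mask|=52  ⇒  voxels=520
  2. axis=1 (XZ plane), |mask|=68  ⇒  voxels=350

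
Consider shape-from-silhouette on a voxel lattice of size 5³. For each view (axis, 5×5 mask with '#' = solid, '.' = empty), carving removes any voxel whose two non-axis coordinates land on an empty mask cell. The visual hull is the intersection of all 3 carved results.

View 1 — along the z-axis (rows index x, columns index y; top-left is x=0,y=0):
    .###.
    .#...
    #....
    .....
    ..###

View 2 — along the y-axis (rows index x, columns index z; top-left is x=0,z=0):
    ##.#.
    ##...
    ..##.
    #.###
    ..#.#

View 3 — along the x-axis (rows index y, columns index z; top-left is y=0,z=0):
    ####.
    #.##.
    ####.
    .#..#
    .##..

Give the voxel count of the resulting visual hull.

initial block: 5^3 = 125
  1. axis=2 (XY plane), |mask|=8  ⇒  voxels=40
  2. axis=1 (XZ plane), |mask|=13  ⇒  voxels=19
  3. axis=0 (YZ plane), |mask|=15  ⇒  voxels=12

voxel count = 12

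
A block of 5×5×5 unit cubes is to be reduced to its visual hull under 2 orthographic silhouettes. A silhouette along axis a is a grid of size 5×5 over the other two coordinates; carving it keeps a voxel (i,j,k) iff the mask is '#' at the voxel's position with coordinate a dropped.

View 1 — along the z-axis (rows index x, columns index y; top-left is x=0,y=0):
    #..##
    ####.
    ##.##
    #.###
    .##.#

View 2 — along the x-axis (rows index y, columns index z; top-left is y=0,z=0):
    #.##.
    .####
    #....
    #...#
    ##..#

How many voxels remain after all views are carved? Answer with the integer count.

initial block: 5^3 = 125
step 1: project along z, AND mask (18/25) → |grid| = 90
step 2: project along x, AND mask (13/25) → |grid| = 47

|visual hull| = 47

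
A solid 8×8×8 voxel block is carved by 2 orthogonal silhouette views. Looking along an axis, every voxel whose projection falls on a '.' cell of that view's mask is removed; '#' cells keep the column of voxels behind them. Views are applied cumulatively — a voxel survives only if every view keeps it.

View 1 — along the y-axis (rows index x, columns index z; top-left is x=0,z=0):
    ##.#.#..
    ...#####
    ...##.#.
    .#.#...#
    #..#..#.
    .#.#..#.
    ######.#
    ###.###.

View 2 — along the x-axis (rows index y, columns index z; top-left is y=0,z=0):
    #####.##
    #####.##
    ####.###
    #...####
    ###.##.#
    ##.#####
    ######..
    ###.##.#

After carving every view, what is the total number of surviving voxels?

start: 8×8×8 = 512 voxels
after view 1 [y-axis, 34 of 64 cells solid] → remaining = 272
after view 2 [x-axis, 51 of 64 cells solid] → remaining = 212

remaining voxels: 212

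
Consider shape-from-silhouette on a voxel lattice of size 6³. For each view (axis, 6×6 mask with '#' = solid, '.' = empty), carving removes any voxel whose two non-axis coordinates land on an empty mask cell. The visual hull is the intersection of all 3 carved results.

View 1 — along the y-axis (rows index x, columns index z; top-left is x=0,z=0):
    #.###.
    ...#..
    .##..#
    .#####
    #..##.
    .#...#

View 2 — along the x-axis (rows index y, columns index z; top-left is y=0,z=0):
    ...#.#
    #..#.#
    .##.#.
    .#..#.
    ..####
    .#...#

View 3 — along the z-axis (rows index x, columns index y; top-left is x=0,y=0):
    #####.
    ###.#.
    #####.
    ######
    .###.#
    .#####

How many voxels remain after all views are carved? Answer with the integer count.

voxel count = 44

before carving: 216 voxels (6×6×6)
V1 y: intersect with XZ mask (18 set) -- 108 left
V2 x: intersect with YZ mask (16 set) -- 50 left
V3 z: intersect with XY mask (29 set) -- 44 left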